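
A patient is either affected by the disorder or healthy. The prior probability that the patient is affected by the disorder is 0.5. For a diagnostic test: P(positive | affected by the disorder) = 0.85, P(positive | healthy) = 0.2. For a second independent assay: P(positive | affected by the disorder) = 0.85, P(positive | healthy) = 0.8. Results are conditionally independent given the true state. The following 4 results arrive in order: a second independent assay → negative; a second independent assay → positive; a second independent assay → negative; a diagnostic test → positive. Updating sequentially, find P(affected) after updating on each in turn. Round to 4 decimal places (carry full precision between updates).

After a second independent assay='negative': P(affected) = 0.15·0.5000 / (0.15·0.5000 + 0.2·0.5000) ≈ 0.4286
After a second independent assay='positive': P(affected) = 0.85·0.4286 / (0.85·0.4286 + 0.8·0.5714) ≈ 0.4435
After a second independent assay='negative': P(affected) = 0.15·0.4435 / (0.15·0.4435 + 0.2·0.5565) ≈ 0.3741
After a diagnostic test='positive': P(affected) = 0.85·0.3741 / (0.85·0.3741 + 0.2·0.6259) ≈ 0.7175

0.7175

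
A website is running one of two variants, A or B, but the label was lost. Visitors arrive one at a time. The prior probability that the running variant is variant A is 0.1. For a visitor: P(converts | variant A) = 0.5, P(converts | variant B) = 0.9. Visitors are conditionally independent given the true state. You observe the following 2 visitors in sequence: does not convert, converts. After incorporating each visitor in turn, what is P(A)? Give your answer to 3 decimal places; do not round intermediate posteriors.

After 'does not convert': P(A) = 0.5·0.1000 / (0.5·0.1000 + 0.1·0.9000) ≈ 0.3571
After 'converts': P(A) = 0.5·0.3571 / (0.5·0.3571 + 0.9·0.6429) ≈ 0.2358

0.236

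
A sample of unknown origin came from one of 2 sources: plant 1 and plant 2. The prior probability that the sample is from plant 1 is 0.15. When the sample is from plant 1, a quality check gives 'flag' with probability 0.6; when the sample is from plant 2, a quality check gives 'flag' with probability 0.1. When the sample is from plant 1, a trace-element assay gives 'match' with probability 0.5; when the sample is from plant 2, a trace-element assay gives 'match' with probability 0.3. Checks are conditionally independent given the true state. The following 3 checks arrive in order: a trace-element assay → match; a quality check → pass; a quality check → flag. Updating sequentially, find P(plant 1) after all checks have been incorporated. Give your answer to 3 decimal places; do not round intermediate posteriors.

0.440

After a trace-element assay='match': P(plant 1) = 0.5·0.1500 / (0.5·0.1500 + 0.3·0.8500) ≈ 0.2273
After a quality check='pass': P(plant 1) = 0.4·0.2273 / (0.4·0.2273 + 0.9·0.7727) ≈ 0.1156
After a quality check='flag': P(plant 1) = 0.6·0.1156 / (0.6·0.1156 + 0.1·0.8844) ≈ 0.4396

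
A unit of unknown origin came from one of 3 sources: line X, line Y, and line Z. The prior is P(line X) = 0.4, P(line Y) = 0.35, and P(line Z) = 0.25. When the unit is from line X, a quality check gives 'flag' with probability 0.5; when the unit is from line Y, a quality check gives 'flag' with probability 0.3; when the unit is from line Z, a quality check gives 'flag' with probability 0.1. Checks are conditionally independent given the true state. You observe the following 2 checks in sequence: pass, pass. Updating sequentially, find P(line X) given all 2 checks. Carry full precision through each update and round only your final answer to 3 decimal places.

0.211

After 'pass': normaliser = 0.5·0.4000 + 0.7·0.3500 + 0.9·0.2500; P(line X) ≈ 0.2985, P(line Y) ≈ 0.3657, P(line Z) ≈ 0.3358
After 'pass': normaliser = 0.5·0.2985 + 0.7·0.3657 + 0.9·0.3358; P(line X) ≈ 0.2110, P(line Y) ≈ 0.3618, P(line Z) ≈ 0.4272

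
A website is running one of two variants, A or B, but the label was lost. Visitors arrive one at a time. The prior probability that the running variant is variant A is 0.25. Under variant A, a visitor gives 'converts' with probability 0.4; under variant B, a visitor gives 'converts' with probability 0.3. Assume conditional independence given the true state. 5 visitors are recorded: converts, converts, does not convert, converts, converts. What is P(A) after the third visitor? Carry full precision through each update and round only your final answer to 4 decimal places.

Apply Bayes' rule sequentially, carrying P(A) forward.
After 'converts': P(A) = 0.4·0.2500 / (0.4·0.2500 + 0.3·0.7500) ≈ 0.3077
After 'converts': P(A) = 0.4·0.3077 / (0.4·0.3077 + 0.3·0.6923) ≈ 0.3721
After 'does not convert': P(A) = 0.6·0.3721 / (0.6·0.3721 + 0.7·0.6279) ≈ 0.3368

0.3368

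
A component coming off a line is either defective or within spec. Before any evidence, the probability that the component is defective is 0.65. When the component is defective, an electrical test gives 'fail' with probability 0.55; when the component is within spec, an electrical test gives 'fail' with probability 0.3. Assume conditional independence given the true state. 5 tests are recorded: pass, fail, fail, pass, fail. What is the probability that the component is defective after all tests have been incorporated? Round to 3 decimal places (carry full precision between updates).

0.825

After 'pass': P(defective) = 0.45·0.6500 / (0.45·0.6500 + 0.7·0.3500) ≈ 0.5442
After 'fail': P(defective) = 0.55·0.5442 / (0.55·0.5442 + 0.3·0.4558) ≈ 0.6864
After 'fail': P(defective) = 0.55·0.6864 / (0.55·0.6864 + 0.3·0.3136) ≈ 0.8005
After 'pass': P(defective) = 0.45·0.8005 / (0.45·0.8005 + 0.7·0.1995) ≈ 0.7206
After 'fail': P(defective) = 0.55·0.7206 / (0.55·0.7206 + 0.3·0.2794) ≈ 0.8255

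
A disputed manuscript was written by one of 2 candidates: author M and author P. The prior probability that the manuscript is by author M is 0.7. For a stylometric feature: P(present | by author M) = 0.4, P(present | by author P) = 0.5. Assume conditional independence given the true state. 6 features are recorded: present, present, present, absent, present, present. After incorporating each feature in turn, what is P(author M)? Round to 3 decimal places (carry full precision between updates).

Each posterior becomes the prior for the next update.
After 'present': P(author M) = 0.4·0.7000 / (0.4·0.7000 + 0.5·0.3000) ≈ 0.6512
After 'present': P(author M) = 0.4·0.6512 / (0.4·0.6512 + 0.5·0.3488) ≈ 0.5989
After 'present': P(author M) = 0.4·0.5989 / (0.4·0.5989 + 0.5·0.4011) ≈ 0.5443
After 'absent': P(author M) = 0.6·0.5443 / (0.6·0.5443 + 0.5·0.4557) ≈ 0.5891
After 'present': P(author M) = 0.4·0.5891 / (0.4·0.5891 + 0.5·0.4109) ≈ 0.5342
After 'present': P(author M) = 0.4·0.5342 / (0.4·0.5342 + 0.5·0.4658) ≈ 0.4785

0.478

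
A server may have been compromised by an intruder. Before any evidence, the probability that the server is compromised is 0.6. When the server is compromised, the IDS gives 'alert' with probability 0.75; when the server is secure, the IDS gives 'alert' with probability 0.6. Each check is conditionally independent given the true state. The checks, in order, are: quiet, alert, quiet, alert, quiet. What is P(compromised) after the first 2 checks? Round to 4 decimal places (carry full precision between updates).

After 'quiet': P(compromised) = 0.25·0.6000 / (0.25·0.6000 + 0.4·0.4000) ≈ 0.4839
After 'alert': P(compromised) = 0.75·0.4839 / (0.75·0.4839 + 0.6·0.5161) ≈ 0.5396

0.5396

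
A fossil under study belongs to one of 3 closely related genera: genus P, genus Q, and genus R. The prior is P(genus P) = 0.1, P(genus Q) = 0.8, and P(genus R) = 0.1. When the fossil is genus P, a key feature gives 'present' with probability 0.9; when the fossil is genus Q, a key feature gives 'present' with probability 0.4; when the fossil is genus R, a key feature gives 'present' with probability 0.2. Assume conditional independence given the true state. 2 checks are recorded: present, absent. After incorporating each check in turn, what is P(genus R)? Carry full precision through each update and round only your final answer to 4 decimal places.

After 'present': normaliser = 0.9·0.1000 + 0.4·0.8000 + 0.2·0.1000; P(genus P) ≈ 0.2093, P(genus Q) ≈ 0.7442, P(genus R) ≈ 0.0465
After 'absent': normaliser = 0.1·0.2093 + 0.6·0.7442 + 0.8·0.0465; P(genus P) ≈ 0.0415, P(genus Q) ≈ 0.8848, P(genus R) ≈ 0.0737

0.0737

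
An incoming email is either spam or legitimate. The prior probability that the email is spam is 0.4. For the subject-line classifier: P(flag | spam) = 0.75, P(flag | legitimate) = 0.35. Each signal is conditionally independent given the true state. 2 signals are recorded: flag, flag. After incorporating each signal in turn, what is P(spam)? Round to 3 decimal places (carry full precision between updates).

0.754

After 'flag': P(spam) = 0.75·0.4000 / (0.75·0.4000 + 0.35·0.6000) ≈ 0.5882
After 'flag': P(spam) = 0.75·0.5882 / (0.75·0.5882 + 0.35·0.4118) ≈ 0.7538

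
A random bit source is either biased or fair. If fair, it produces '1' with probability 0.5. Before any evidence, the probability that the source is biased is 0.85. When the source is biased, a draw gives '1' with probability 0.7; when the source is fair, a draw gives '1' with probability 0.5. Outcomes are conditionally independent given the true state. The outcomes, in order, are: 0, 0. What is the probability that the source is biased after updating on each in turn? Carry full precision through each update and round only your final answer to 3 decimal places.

0.671

After '0': P(biased) = 0.3·0.8500 / (0.3·0.8500 + 0.5·0.1500) ≈ 0.7727
After '0': P(biased) = 0.3·0.7727 / (0.3·0.7727 + 0.5·0.2273) ≈ 0.6711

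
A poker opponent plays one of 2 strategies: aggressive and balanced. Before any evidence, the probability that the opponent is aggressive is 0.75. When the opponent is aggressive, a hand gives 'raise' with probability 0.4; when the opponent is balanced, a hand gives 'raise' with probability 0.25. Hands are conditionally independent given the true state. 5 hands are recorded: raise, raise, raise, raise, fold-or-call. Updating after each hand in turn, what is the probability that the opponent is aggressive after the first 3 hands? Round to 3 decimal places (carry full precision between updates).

After 'raise': P(aggressive) = 0.4·0.7500 / (0.4·0.7500 + 0.25·0.2500) ≈ 0.8276
After 'raise': P(aggressive) = 0.4·0.8276 / (0.4·0.8276 + 0.25·0.1724) ≈ 0.8848
After 'raise': P(aggressive) = 0.4·0.8848 / (0.4·0.8848 + 0.25·0.1152) ≈ 0.9247

0.925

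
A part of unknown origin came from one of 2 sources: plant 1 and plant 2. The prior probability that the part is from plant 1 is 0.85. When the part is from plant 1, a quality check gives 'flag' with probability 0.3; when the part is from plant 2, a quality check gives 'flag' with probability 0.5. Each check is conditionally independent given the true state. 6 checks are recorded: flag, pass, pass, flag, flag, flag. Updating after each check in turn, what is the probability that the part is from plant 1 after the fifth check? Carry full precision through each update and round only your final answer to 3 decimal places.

After 'flag': P(plant 1) = 0.3·0.8500 / (0.3·0.8500 + 0.5·0.1500) ≈ 0.7727
After 'pass': P(plant 1) = 0.7·0.7727 / (0.7·0.7727 + 0.5·0.2273) ≈ 0.8264
After 'pass': P(plant 1) = 0.7·0.8264 / (0.7·0.8264 + 0.5·0.1736) ≈ 0.8695
After 'flag': P(plant 1) = 0.3·0.8695 / (0.3·0.8695 + 0.5·0.1305) ≈ 0.7999
After 'flag': P(plant 1) = 0.3·0.7999 / (0.3·0.7999 + 0.5·0.2001) ≈ 0.7058

0.706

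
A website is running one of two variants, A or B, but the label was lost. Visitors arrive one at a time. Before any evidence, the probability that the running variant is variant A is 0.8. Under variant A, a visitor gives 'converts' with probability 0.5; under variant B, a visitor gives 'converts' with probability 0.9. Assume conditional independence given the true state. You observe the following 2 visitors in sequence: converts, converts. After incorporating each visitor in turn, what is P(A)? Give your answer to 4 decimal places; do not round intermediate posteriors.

0.5525

After 'converts': P(A) = 0.5·0.8000 / (0.5·0.8000 + 0.9·0.2000) ≈ 0.6897
After 'converts': P(A) = 0.5·0.6897 / (0.5·0.6897 + 0.9·0.3103) ≈ 0.5525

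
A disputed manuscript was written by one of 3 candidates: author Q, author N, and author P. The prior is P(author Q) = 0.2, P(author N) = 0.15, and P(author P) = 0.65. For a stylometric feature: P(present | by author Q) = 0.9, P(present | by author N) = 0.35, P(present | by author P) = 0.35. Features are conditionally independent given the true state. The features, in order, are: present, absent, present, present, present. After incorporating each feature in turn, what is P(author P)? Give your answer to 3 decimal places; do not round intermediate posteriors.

0.303

After 'present': normaliser = 0.9·0.2000 + 0.35·0.1500 + 0.35·0.6500; P(author Q) ≈ 0.3913, P(author N) ≈ 0.1141, P(author P) ≈ 0.4946
After 'absent': normaliser = 0.1·0.3913 + 0.65·0.1141 + 0.65·0.4946; P(author Q) ≈ 0.0900, P(author N) ≈ 0.1706, P(author P) ≈ 0.7394
After 'present': normaliser = 0.9·0.0900 + 0.35·0.1706 + 0.35·0.7394; P(author Q) ≈ 0.2028, P(author N) ≈ 0.1495, P(author P) ≈ 0.6478
After 'present': normaliser = 0.9·0.2028 + 0.35·0.1495 + 0.35·0.6478; P(author Q) ≈ 0.3954, P(author N) ≈ 0.1134, P(author P) ≈ 0.4912
After 'present': normaliser = 0.9·0.3954 + 0.35·0.1134 + 0.35·0.4912; P(author Q) ≈ 0.6271, P(author N) ≈ 0.0699, P(author P) ≈ 0.3030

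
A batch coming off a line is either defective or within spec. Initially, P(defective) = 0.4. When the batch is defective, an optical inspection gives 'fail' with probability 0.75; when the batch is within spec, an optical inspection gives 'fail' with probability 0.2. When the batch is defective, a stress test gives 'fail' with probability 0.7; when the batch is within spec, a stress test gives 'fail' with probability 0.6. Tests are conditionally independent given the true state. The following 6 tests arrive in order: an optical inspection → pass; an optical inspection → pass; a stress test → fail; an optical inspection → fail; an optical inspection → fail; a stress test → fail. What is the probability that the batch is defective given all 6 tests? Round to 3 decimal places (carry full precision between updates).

Each posterior becomes the prior for the next update.
After an optical inspection='pass': P(defective) = 0.25·0.4000 / (0.25·0.4000 + 0.8·0.6000) ≈ 0.1724
After an optical inspection='pass': P(defective) = 0.25·0.1724 / (0.25·0.1724 + 0.8·0.8276) ≈ 0.0611
After a stress test='fail': P(defective) = 0.7·0.0611 / (0.7·0.0611 + 0.6·0.9389) ≈ 0.0706
After an optical inspection='fail': P(defective) = 0.75·0.0706 / (0.75·0.0706 + 0.2·0.9294) ≈ 0.2217
After an optical inspection='fail': P(defective) = 0.75·0.2217 / (0.75·0.2217 + 0.2·0.7783) ≈ 0.5165
After a stress test='fail': P(defective) = 0.7·0.5165 / (0.7·0.5165 + 0.6·0.4835) ≈ 0.5548

0.555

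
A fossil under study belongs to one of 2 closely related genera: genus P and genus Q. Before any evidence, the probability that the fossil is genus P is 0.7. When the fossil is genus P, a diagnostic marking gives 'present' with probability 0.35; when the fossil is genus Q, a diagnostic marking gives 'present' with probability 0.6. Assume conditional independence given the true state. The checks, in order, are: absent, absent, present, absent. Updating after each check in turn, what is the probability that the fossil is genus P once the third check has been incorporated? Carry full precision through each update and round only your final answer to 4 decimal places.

Each posterior becomes the prior for the next update.
After 'absent': P(genus P) = 0.65·0.7000 / (0.65·0.7000 + 0.4·0.3000) ≈ 0.7913
After 'absent': P(genus P) = 0.65·0.7913 / (0.65·0.7913 + 0.4·0.2087) ≈ 0.8604
After 'present': P(genus P) = 0.35·0.8604 / (0.35·0.8604 + 0.6·0.1396) ≈ 0.7823

0.7823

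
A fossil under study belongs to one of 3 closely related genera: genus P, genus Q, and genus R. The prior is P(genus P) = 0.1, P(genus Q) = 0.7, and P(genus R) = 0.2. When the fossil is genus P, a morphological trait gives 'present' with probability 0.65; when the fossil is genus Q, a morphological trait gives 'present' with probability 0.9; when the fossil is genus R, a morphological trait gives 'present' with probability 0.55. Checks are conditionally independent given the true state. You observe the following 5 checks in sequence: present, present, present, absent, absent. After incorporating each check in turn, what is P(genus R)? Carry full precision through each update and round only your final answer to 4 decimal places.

After 'present': normaliser = 0.65·0.1000 + 0.9·0.7000 + 0.55·0.2000; P(genus P) ≈ 0.0807, P(genus Q) ≈ 0.7826, P(genus R) ≈ 0.1366
After 'present': normaliser = 0.65·0.0807 + 0.9·0.7826 + 0.55·0.1366; P(genus P) ≈ 0.0631, P(genus Q) ≈ 0.8466, P(genus R) ≈ 0.0903
After 'present': normaliser = 0.65·0.0631 + 0.9·0.8466 + 0.55·0.0903; P(genus P) ≈ 0.0481, P(genus Q) ≈ 0.8936, P(genus R) ≈ 0.0583
After 'absent': normaliser = 0.35·0.0481 + 0.1·0.8936 + 0.45·0.0583; P(genus P) ≈ 0.1271, P(genus Q) ≈ 0.6749, P(genus R) ≈ 0.1980
After 'absent': normaliser = 0.35·0.1271 + 0.1·0.6749 + 0.45·0.1980; P(genus P) ≈ 0.2212, P(genus Q) ≈ 0.3356, P(genus R) ≈ 0.4431

0.4431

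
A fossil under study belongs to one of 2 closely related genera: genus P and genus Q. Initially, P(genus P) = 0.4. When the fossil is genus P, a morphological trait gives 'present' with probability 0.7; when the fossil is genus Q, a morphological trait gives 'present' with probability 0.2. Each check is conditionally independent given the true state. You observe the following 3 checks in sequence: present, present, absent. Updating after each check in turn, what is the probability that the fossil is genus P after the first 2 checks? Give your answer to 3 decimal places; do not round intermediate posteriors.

0.891

After 'present': P(genus P) = 0.7·0.4000 / (0.7·0.4000 + 0.2·0.6000) ≈ 0.7000
After 'present': P(genus P) = 0.7·0.7000 / (0.7·0.7000 + 0.2·0.3000) ≈ 0.8909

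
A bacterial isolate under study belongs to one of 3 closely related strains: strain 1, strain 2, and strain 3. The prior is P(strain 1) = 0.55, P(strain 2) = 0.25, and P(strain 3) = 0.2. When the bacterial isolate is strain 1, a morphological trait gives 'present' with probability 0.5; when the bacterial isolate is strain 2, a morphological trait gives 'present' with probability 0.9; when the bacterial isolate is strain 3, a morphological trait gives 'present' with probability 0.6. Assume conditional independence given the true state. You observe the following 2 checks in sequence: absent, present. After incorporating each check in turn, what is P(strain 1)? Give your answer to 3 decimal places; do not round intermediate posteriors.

0.661

Each posterior becomes the prior for the next update.
After 'absent': normaliser = 0.5·0.5500 + 0.1·0.2500 + 0.4·0.2000; P(strain 1) ≈ 0.7237, P(strain 2) ≈ 0.0658, P(strain 3) ≈ 0.2105
After 'present': normaliser = 0.5·0.7237 + 0.9·0.0658 + 0.6·0.2105; P(strain 1) ≈ 0.6611, P(strain 2) ≈ 0.1082, P(strain 3) ≈ 0.2308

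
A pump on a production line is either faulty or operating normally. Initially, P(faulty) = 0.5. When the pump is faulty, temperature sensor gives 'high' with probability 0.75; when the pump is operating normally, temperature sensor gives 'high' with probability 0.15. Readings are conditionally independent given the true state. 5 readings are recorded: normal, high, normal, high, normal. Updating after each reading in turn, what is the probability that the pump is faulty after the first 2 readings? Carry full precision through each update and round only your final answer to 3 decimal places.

0.595

After 'normal': P(faulty) = 0.25·0.5000 / (0.25·0.5000 + 0.85·0.5000) ≈ 0.2273
After 'high': P(faulty) = 0.75·0.2273 / (0.75·0.2273 + 0.15·0.7727) ≈ 0.5952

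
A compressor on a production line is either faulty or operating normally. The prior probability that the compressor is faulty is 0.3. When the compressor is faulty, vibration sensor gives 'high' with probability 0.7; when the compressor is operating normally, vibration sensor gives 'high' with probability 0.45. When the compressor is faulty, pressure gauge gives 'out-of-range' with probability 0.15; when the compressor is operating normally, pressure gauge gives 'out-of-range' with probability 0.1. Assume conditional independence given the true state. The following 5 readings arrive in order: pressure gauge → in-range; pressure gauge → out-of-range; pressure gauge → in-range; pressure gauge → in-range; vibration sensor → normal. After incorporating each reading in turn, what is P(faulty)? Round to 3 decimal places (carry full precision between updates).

0.228

After pressure gauge='in-range': P(faulty) = 0.85·0.3000 / (0.85·0.3000 + 0.9·0.7000) ≈ 0.2881
After pressure gauge='out-of-range': P(faulty) = 0.15·0.2881 / (0.15·0.2881 + 0.1·0.7119) ≈ 0.3778
After pressure gauge='in-range': P(faulty) = 0.85·0.3778 / (0.85·0.3778 + 0.9·0.6222) ≈ 0.3644
After pressure gauge='in-range': P(faulty) = 0.85·0.3644 / (0.85·0.3644 + 0.9·0.6356) ≈ 0.3513
After vibration sensor='normal': P(faulty) = 0.3·0.3513 / (0.3·0.3513 + 0.55·0.6487) ≈ 0.2280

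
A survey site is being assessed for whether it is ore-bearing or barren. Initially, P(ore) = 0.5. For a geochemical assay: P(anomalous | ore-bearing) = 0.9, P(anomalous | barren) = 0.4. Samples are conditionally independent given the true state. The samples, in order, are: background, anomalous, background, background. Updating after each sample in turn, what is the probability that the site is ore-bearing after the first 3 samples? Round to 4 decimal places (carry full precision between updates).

Apply Bayes' rule sequentially, carrying P(ore) forward.
After 'background': P(ore) = 0.1·0.5000 / (0.1·0.5000 + 0.6·0.5000) ≈ 0.1429
After 'anomalous': P(ore) = 0.9·0.1429 / (0.9·0.1429 + 0.4·0.8571) ≈ 0.2727
After 'background': P(ore) = 0.1·0.2727 / (0.1·0.2727 + 0.6·0.7273) ≈ 0.0588

0.0588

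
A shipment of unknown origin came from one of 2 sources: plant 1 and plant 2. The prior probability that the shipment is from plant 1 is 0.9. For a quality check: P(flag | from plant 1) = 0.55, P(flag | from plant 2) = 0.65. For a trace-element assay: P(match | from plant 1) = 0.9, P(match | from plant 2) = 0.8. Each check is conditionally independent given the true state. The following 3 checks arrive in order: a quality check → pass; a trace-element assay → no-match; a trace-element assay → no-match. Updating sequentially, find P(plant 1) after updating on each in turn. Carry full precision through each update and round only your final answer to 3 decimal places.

After a quality check='pass': P(plant 1) = 0.45·0.9000 / (0.45·0.9000 + 0.35·0.1000) ≈ 0.9205
After a trace-element assay='no-match': P(plant 1) = 0.1·0.9205 / (0.1·0.9205 + 0.2·0.0795) ≈ 0.8526
After a trace-element assay='no-match': P(plant 1) = 0.1·0.8526 / (0.1·0.8526 + 0.2·0.1474) ≈ 0.7431

0.743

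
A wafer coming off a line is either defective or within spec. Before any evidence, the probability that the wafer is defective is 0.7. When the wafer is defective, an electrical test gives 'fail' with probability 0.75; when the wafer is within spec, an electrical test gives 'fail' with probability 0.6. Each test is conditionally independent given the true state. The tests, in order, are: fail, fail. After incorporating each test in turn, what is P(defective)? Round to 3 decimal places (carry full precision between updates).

0.785

After 'fail': P(defective) = 0.75·0.7000 / (0.75·0.7000 + 0.6·0.3000) ≈ 0.7447
After 'fail': P(defective) = 0.75·0.7447 / (0.75·0.7447 + 0.6·0.2553) ≈ 0.7848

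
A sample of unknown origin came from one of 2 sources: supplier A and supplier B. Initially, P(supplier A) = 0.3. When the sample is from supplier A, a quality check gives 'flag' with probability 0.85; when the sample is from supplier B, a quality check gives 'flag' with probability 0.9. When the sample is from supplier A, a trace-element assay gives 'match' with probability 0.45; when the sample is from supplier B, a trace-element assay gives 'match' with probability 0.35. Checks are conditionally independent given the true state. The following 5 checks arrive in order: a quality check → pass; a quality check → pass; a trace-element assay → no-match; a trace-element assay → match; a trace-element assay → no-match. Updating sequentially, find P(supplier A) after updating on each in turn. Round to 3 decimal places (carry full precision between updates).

After a quality check='pass': P(supplier A) = 0.15·0.3000 / (0.15·0.3000 + 0.1·0.7000) ≈ 0.3913
After a quality check='pass': P(supplier A) = 0.15·0.3913 / (0.15·0.3913 + 0.1·0.6087) ≈ 0.4909
After a trace-element assay='no-match': P(supplier A) = 0.55·0.4909 / (0.55·0.4909 + 0.65·0.5091) ≈ 0.4493
After a trace-element assay='match': P(supplier A) = 0.45·0.4493 / (0.45·0.4493 + 0.35·0.5507) ≈ 0.5120
After a trace-element assay='no-match': P(supplier A) = 0.55·0.5120 / (0.55·0.5120 + 0.65·0.4880) ≈ 0.4702

0.470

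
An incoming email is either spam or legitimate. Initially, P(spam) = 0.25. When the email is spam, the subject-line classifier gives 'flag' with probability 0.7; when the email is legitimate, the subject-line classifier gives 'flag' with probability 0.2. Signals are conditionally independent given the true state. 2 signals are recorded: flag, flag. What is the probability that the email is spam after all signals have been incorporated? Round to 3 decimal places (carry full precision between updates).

After 'flag': P(spam) = 0.7·0.2500 / (0.7·0.2500 + 0.2·0.7500) ≈ 0.5385
After 'flag': P(spam) = 0.7·0.5385 / (0.7·0.5385 + 0.2·0.4615) ≈ 0.8033

0.803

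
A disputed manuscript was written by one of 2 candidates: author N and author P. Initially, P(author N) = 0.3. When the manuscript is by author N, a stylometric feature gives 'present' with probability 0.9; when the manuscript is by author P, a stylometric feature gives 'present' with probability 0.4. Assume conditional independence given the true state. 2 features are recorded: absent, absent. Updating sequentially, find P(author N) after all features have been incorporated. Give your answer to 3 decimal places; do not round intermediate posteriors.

After 'absent': P(author N) = 0.1·0.3000 / (0.1·0.3000 + 0.6·0.7000) ≈ 0.0667
After 'absent': P(author N) = 0.1·0.0667 / (0.1·0.0667 + 0.6·0.9333) ≈ 0.0118

0.012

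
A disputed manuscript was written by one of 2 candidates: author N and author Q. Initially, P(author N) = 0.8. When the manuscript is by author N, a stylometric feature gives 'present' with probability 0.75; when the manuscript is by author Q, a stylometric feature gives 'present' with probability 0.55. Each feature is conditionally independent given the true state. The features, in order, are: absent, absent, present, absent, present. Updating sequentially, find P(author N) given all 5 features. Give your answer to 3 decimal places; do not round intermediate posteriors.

After 'absent': P(author N) = 0.25·0.8000 / (0.25·0.8000 + 0.45·0.2000) ≈ 0.6897
After 'absent': P(author N) = 0.25·0.6897 / (0.25·0.6897 + 0.45·0.3103) ≈ 0.5525
After 'present': P(author N) = 0.75·0.5525 / (0.75·0.5525 + 0.55·0.4475) ≈ 0.6274
After 'absent': P(author N) = 0.25·0.6274 / (0.25·0.6274 + 0.45·0.3726) ≈ 0.4833
After 'present': P(author N) = 0.75·0.4833 / (0.75·0.4833 + 0.55·0.5167) ≈ 0.5605

0.561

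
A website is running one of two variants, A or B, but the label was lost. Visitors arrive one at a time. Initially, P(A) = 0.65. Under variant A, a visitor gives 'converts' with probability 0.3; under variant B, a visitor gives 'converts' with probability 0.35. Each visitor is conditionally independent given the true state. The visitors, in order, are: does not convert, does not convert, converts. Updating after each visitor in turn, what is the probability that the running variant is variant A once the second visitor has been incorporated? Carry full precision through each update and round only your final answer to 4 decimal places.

0.6829

After 'does not convert': P(A) = 0.7·0.6500 / (0.7·0.6500 + 0.65·0.3500) ≈ 0.6667
After 'does not convert': P(A) = 0.7·0.6667 / (0.7·0.6667 + 0.65·0.3333) ≈ 0.6829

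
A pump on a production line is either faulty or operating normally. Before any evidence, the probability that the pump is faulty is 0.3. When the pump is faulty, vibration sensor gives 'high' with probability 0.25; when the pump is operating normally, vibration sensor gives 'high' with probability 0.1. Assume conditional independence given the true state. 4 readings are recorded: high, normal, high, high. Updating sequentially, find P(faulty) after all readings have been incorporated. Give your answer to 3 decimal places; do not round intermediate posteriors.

0.848

Apply Bayes' rule sequentially, carrying P(faulty) forward.
After 'high': P(faulty) = 0.25·0.3000 / (0.25·0.3000 + 0.1·0.7000) ≈ 0.5172
After 'normal': P(faulty) = 0.75·0.5172 / (0.75·0.5172 + 0.9·0.4828) ≈ 0.4717
After 'high': P(faulty) = 0.25·0.4717 / (0.25·0.4717 + 0.1·0.5283) ≈ 0.6906
After 'high': P(faulty) = 0.25·0.6906 / (0.25·0.6906 + 0.1·0.3094) ≈ 0.8480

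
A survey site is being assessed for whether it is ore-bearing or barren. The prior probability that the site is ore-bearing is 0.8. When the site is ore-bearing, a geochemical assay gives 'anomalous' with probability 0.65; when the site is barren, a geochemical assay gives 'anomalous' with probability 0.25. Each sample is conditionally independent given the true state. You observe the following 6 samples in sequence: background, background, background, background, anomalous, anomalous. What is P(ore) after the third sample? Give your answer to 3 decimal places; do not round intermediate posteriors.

After 'background': P(ore) = 0.35·0.8000 / (0.35·0.8000 + 0.75·0.2000) ≈ 0.6512
After 'background': P(ore) = 0.35·0.6512 / (0.35·0.6512 + 0.75·0.3488) ≈ 0.4656
After 'background': P(ore) = 0.35·0.4656 / (0.35·0.4656 + 0.75·0.5344) ≈ 0.2890

0.289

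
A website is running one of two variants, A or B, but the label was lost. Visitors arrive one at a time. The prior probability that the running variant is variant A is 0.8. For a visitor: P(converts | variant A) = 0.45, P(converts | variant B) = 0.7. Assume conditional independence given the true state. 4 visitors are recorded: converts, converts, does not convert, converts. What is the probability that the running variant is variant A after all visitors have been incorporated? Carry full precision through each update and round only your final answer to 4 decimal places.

Apply Bayes' rule sequentially, carrying P(A) forward.
After 'converts': P(A) = 0.45·0.8000 / (0.45·0.8000 + 0.7·0.2000) ≈ 0.7200
After 'converts': P(A) = 0.45·0.7200 / (0.45·0.7200 + 0.7·0.2800) ≈ 0.6231
After 'does not convert': P(A) = 0.55·0.6231 / (0.55·0.6231 + 0.3·0.3769) ≈ 0.7519
After 'converts': P(A) = 0.45·0.7519 / (0.45·0.7519 + 0.7·0.2481) ≈ 0.6608

0.6608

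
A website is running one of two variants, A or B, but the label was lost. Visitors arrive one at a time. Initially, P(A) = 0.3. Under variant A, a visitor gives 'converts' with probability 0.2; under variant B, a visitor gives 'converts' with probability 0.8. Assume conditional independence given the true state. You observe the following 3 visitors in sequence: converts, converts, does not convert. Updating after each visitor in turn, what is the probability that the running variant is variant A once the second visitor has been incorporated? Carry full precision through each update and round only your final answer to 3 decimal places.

After 'converts': P(A) = 0.2·0.3000 / (0.2·0.3000 + 0.8·0.7000) ≈ 0.0968
After 'converts': P(A) = 0.2·0.0968 / (0.2·0.0968 + 0.8·0.9032) ≈ 0.0261

0.026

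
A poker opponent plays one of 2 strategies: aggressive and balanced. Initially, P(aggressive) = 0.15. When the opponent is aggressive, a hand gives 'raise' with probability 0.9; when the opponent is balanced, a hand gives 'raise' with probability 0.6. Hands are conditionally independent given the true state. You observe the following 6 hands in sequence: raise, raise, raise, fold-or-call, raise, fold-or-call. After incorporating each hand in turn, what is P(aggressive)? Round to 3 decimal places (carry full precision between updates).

After 'raise': P(aggressive) = 0.9·0.1500 / (0.9·0.1500 + 0.6·0.8500) ≈ 0.2093
After 'raise': P(aggressive) = 0.9·0.2093 / (0.9·0.2093 + 0.6·0.7907) ≈ 0.2842
After 'raise': P(aggressive) = 0.9·0.2842 / (0.9·0.2842 + 0.6·0.7158) ≈ 0.3733
After 'fold-or-call': P(aggressive) = 0.1·0.3733 / (0.1·0.3733 + 0.4·0.6267) ≈ 0.1296
After 'raise': P(aggressive) = 0.9·0.1296 / (0.9·0.1296 + 0.6·0.8704) ≈ 0.1826
After 'fold-or-call': P(aggressive) = 0.1·0.1826 / (0.1·0.1826 + 0.4·0.8174) ≈ 0.0529

0.053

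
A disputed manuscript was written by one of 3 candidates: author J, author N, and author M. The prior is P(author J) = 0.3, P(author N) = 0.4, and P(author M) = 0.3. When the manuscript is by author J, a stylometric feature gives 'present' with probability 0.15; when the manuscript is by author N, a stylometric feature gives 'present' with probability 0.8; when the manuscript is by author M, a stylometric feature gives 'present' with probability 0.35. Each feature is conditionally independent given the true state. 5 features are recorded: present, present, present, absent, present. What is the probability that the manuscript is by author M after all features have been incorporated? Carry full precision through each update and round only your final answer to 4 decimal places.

After 'present': normaliser = 0.15·0.3000 + 0.8·0.4000 + 0.35·0.3000; P(author J) ≈ 0.0957, P(author N) ≈ 0.6809, P(author M) ≈ 0.2234
After 'present': normaliser = 0.15·0.0957 + 0.8·0.6809 + 0.35·0.2234; P(author J) ≈ 0.0225, P(author N) ≈ 0.8548, P(author M) ≈ 0.1227
After 'present': normaliser = 0.15·0.0225 + 0.8·0.8548 + 0.35·0.1227; P(author J) ≈ 0.0046, P(author N) ≈ 0.9365, P(author M) ≈ 0.0588
After 'absent': normaliser = 0.85·0.0046 + 0.2·0.9365 + 0.65·0.0588; P(author J) ≈ 0.0172, P(author N) ≈ 0.8162, P(author M) ≈ 0.1666
After 'present': normaliser = 0.15·0.0172 + 0.8·0.8162 + 0.35·0.1666; P(author J) ≈ 0.0036, P(author N) ≈ 0.9147, P(author M) ≈ 0.0817

0.0817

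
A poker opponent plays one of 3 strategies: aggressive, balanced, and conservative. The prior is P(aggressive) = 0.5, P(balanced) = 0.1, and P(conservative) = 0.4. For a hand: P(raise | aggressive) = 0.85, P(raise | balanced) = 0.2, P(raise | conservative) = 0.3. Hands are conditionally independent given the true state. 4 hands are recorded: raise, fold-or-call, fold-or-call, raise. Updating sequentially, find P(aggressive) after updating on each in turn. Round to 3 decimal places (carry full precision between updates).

0.287

After 'raise': normaliser = 0.85·0.5000 + 0.2·0.1000 + 0.3·0.4000; P(aggressive) ≈ 0.7522, P(balanced) ≈ 0.0354, P(conservative) ≈ 0.2124
After 'fold-or-call': normaliser = 0.15·0.7522 + 0.8·0.0354 + 0.7·0.2124; P(aggressive) ≈ 0.3893, P(balanced) ≈ 0.0977, P(conservative) ≈ 0.5130
After 'fold-or-call': normaliser = 0.15·0.3893 + 0.8·0.0977 + 0.7·0.5130; P(aggressive) ≈ 0.1178, P(balanced) ≈ 0.1577, P(conservative) ≈ 0.7245
After 'raise': normaliser = 0.85·0.1178 + 0.2·0.1577 + 0.3·0.7245; P(aggressive) ≈ 0.2869, P(balanced) ≈ 0.0904, P(conservative) ≈ 0.6227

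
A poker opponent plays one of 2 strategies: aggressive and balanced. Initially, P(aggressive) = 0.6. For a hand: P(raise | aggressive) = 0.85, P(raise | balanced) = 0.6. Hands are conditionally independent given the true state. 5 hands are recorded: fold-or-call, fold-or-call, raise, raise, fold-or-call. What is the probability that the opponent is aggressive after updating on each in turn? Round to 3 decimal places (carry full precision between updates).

After 'fold-or-call': P(aggressive) = 0.15·0.6000 / (0.15·0.6000 + 0.4·0.4000) ≈ 0.3600
After 'fold-or-call': P(aggressive) = 0.15·0.3600 / (0.15·0.3600 + 0.4·0.6400) ≈ 0.1742
After 'raise': P(aggressive) = 0.85·0.1742 / (0.85·0.1742 + 0.6·0.8258) ≈ 0.2301
After 'raise': P(aggressive) = 0.85·0.2301 / (0.85·0.2301 + 0.6·0.7699) ≈ 0.2974
After 'fold-or-call': P(aggressive) = 0.15·0.2974 / (0.15·0.2974 + 0.4·0.7026) ≈ 0.1370

0.137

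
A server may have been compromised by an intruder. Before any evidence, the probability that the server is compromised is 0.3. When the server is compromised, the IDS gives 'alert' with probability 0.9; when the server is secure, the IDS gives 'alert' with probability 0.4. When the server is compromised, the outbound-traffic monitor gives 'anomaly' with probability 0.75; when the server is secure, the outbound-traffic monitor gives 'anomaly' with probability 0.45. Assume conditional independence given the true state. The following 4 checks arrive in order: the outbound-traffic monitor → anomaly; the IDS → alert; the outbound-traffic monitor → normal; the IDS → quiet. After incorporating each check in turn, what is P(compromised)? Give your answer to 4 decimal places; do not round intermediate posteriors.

After the outbound-traffic monitor='anomaly': P(compromised) = 0.75·0.3000 / (0.75·0.3000 + 0.45·0.7000) ≈ 0.4167
After the IDS='alert': P(compromised) = 0.9·0.4167 / (0.9·0.4167 + 0.4·0.5833) ≈ 0.6164
After the outbound-traffic monitor='normal': P(compromised) = 0.25·0.6164 / (0.25·0.6164 + 0.55·0.3836) ≈ 0.4221
After the IDS='quiet': P(compromised) = 0.1·0.4221 / (0.1·0.4221 + 0.6·0.5779) ≈ 0.1085

0.1085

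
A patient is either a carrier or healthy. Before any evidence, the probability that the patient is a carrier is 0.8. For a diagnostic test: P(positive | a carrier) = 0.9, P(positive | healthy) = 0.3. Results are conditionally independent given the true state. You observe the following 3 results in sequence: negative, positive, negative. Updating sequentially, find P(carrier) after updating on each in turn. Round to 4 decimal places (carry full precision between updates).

0.1967

After 'negative': P(carrier) = 0.1·0.8000 / (0.1·0.8000 + 0.7·0.2000) ≈ 0.3636
After 'positive': P(carrier) = 0.9·0.3636 / (0.9·0.3636 + 0.3·0.6364) ≈ 0.6316
After 'negative': P(carrier) = 0.1·0.6316 / (0.1·0.6316 + 0.7·0.3684) ≈ 0.1967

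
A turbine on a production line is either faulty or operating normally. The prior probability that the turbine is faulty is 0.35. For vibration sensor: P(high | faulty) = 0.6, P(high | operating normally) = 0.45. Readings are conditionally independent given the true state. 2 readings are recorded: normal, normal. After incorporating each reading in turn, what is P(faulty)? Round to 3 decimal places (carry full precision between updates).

0.222

Each posterior becomes the prior for the next update.
After 'normal': P(faulty) = 0.4·0.3500 / (0.4·0.3500 + 0.55·0.6500) ≈ 0.2814
After 'normal': P(faulty) = 0.4·0.2814 / (0.4·0.2814 + 0.55·0.7186) ≈ 0.2217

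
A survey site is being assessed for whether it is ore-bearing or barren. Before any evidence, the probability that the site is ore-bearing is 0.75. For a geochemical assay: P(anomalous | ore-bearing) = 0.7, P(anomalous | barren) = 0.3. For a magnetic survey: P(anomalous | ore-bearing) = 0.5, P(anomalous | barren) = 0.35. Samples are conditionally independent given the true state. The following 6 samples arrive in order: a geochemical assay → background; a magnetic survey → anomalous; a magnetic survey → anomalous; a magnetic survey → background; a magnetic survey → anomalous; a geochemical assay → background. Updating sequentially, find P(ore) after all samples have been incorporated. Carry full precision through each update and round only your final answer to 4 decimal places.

0.5527

After a geochemical assay='background': P(ore) = 0.3·0.7500 / (0.3·0.7500 + 0.7·0.2500) ≈ 0.5625
After a magnetic survey='anomalous': P(ore) = 0.5·0.5625 / (0.5·0.5625 + 0.35·0.4375) ≈ 0.6475
After a magnetic survey='anomalous': P(ore) = 0.5·0.6475 / (0.5·0.6475 + 0.35·0.3525) ≈ 0.7241
After a magnetic survey='background': P(ore) = 0.5·0.7241 / (0.5·0.7241 + 0.65·0.2759) ≈ 0.6687
After a magnetic survey='anomalous': P(ore) = 0.5·0.6687 / (0.5·0.6687 + 0.35·0.3313) ≈ 0.7425
After a geochemical assay='background': P(ore) = 0.3·0.7425 / (0.3·0.7425 + 0.7·0.2575) ≈ 0.5527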